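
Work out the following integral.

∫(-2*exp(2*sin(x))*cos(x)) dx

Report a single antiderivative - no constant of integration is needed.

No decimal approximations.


Answer: -exp(2*sin(x)).


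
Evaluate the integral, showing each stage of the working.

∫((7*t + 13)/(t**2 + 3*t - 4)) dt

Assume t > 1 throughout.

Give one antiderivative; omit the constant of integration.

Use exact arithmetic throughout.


Step 1. Decompose ∫((7*t + 13)/(t**2 + 3*t - 4)) dt by partial fractions, (7*t + 13)/(t**2 + 3*t - 4) = 3/(t + 4) + 4/(t - 1): now ∫(4/(t - 1)) dt + ∫(3/(t + 4)) dt.
Step 2. Evaluate the standard form [assuming t > 1]: now 4*log(t - 1) + ∫(3/(t + 4)) dt.
Step 3. Evaluate the standard form [assuming t > -4]: now 4*log(t - 1) + 3*log(t + 4).
Answer: 4*log(t - 1) + 3*log(t + 4).


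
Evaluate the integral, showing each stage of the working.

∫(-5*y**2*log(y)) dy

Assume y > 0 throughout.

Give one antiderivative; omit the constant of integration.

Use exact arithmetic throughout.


Step 1. Integrate ∫(-5*y**2*log(y)) dy by parts with u = log(y), dv = (-5*y**2) dy, so v = -5*y**3/3 [assuming y > 0]: now -5*y**3*log(y)/3 + ∫(5*y**2/3) dy.
Step 2. Evaluate the standard form: now -5*y**3*log(y)/3 + 5*y**3/9.
Answer: -5*y**3*log(y)/3 + 5*y**3/9.


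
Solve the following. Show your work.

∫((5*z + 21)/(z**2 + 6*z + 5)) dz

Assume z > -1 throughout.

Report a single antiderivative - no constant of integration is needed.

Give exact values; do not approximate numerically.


Step 1. Decompose ∫((5*z + 21)/(z**2 + 6*z + 5)) dz by partial fractions, (5*z + 21)/(z**2 + 6*z + 5) = 1/(z + 5) + 4/(z + 1): now ∫(4/(z + 1)) dz + ∫(1/(z + 5)) dz.
Step 2. Evaluate the standard form [assuming z > -1]: now 4*log(z + 1) + ∫(1/(z + 5)) dz.
Step 3. Evaluate the standard form [assuming z > -5]: now 4*log(z + 1) + log(z + 5).
Answer: 4*log(z + 1) + log(z + 5).


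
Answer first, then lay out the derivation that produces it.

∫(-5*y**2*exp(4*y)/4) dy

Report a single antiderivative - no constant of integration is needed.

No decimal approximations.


The answer is -5*y**2*exp(4*y)/16 + 5*y*exp(4*y)/32 - 5*exp(4*y)/128.
Step 1. Integrate ∫(-5*y**2*exp(4*y)/4) dy by parts with u = y**2, dv = (-5*exp(4*y)/4) dy, so v = -5*exp(4*y)/16: now -5*y**2*exp(4*y)/16 + ∫(5*y*exp(4*y)/8) dy.
Step 2. Integrate ∫(5*y*exp(4*y)/8) dy by parts with u = y, dv = (5*exp(4*y)/8) dy, so v = 5*exp(4*y)/32: now -5*y**2*exp(4*y)/16 + 5*y*exp(4*y)/32 + ∫(-5*exp(4*y)/32) dy.
Step 3. Evaluate the standard form: now -5*y**2*exp(4*y)/16 + 5*y*exp(4*y)/32 - 5*exp(4*y)/128.
Answer: -5*y**2*exp(4*y)/16 + 5*y*exp(4*y)/32 - 5*exp(4*y)/128.


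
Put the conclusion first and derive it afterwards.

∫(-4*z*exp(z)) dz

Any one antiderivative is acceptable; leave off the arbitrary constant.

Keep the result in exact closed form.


The answer is -4*z*exp(z) + 4*exp(z).
Step 1. Integrate ∫(-4*z*exp(z)) dz by parts with u = z, dv = (-4*exp(z)) dz, so v = -4*exp(z): now -4*z*exp(z) + ∫(4*exp(z)) dz.
Step 2. Evaluate the standard form: now -4*z*exp(z) + 4*exp(z).
Answer: -4*z*exp(z) + 4*exp(z).


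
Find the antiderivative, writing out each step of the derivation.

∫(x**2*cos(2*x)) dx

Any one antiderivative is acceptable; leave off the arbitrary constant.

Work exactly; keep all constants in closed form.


Step 1. Integrate ∫(x**2*cos(2*x)) dx by parts with u = x**2, dv = (cos(2*x)) dx, so v = sin(2*x)/2: now x**2*sin(2*x)/2 + ∫(-x*sin(2*x)) dx.
Step 2. Integrate ∫(-x*sin(2*x)) dx by parts with u = x, dv = (-sin(2*x)) dx, so v = cos(2*x)/2: now x**2*sin(2*x)/2 + x*cos(2*x)/2 + ∫(-cos(2*x)/2) dx.
Step 3. Evaluate the standard form: now x**2*sin(2*x)/2 + x*cos(2*x)/2 - sin(2*x)/4.
Answer: x**2*sin(2*x)/2 + x*cos(2*x)/2 - sin(2*x)/4.


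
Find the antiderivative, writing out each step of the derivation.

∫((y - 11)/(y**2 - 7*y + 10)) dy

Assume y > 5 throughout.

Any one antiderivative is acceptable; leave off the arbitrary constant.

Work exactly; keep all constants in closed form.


Step 1. Decompose ∫((y - 11)/(y**2 - 7*y + 10)) dy by partial fractions, (y - 11)/(y**2 - 7*y + 10) = 3/(y - 2) - 2/(y - 5): now ∫(-2/(y - 5)) dy + ∫(3/(y - 2)) dy.
Step 2. Evaluate the standard form [assuming y > 5]: now -2*log(y - 5) + ∫(3/(y - 2)) dy.
Step 3. Evaluate the standard form [assuming y > 2]: now -2*log(y - 5) + 3*log(y - 2).
Answer: -2*log(y - 5) + 3*log(y - 2).


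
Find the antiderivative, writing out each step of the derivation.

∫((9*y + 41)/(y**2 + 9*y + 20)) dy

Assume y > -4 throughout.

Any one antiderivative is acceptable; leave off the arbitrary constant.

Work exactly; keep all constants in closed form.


Step 1. Decompose ∫((9*y + 41)/(y**2 + 9*y + 20)) dy by partial fractions, (9*y + 41)/(y**2 + 9*y + 20) = 4/(y + 5) + 5/(y + 4): now ∫(5/(y + 4)) dy + ∫(4/(y + 5)) dy.
Step 2. Evaluate the standard form [assuming y > -4]: now 5*log(y + 4) + ∫(4/(y + 5)) dy.
Step 3. Evaluate the standard form [assuming y > -5]: now 5*log(y + 4) + 4*log(y + 5).
Answer: 5*log(y + 4) + 4*log(y + 5).


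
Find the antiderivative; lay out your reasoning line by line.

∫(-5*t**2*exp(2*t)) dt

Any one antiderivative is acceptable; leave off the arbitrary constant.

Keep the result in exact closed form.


Step 1. Integrate ∫(-5*t**2*exp(2*t)) dt by parts with u = t**2, dv = (-5*exp(2*t)) dt, so v = -5*exp(2*t)/2: now -5*t**2*exp(2*t)/2 + ∫(5*t*exp(2*t)) dt.
Step 2. Integrate ∫(5*t*exp(2*t)) dt by parts with u = t, dv = (5*exp(2*t)) dt, so v = 5*exp(2*t)/2: now -5*t**2*exp(2*t)/2 + 5*t*exp(2*t)/2 + ∫(-5*exp(2*t)/2) dt.
Step 3. Evaluate the standard form: now -5*t**2*exp(2*t)/2 + 5*t*exp(2*t)/2 - 5*exp(2*t)/4.
Answer: -5*t**2*exp(2*t)/2 + 5*t*exp(2*t)/2 - 5*exp(2*t)/4.


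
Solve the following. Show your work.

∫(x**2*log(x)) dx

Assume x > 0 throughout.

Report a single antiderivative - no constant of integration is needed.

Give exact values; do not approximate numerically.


Step 1. Integrate ∫(x**2*log(x)) dx by parts with u = log(x), dv = (x**2) dx, so v = x**3/3 [assuming x > 0]: now x**3*log(x)/3 + ∫(-x**2/3) dx.
Step 2. Evaluate the standard form: now x**3*log(x)/3 - x**3/9.
Answer: x**3*log(x)/3 - x**3/9.


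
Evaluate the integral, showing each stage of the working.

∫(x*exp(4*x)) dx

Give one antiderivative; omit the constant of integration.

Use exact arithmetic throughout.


Step 1. Integrate ∫(x*exp(4*x)) dx by parts with u = x, dv = (exp(4*x)) dx, so v = exp(4*x)/4: now x*exp(4*x)/4 + ∫(-exp(4*x)/4) dx.
Step 2. Evaluate the standard form: now x*exp(4*x)/4 - exp(4*x)/16.
Answer: x*exp(4*x)/4 - exp(4*x)/16.


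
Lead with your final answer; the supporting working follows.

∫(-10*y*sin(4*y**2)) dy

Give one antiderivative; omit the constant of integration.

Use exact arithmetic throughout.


The answer is 5*cos(4*y**2)/4.
Step 1. Substitute u = y**2, turning ∫(-10*y*sin(4*y**2)) dy into ∫(-5*sin(4*u)) du: now ∫(-5*sin(4*u)) du.
Step 2. Evaluate the standard form: now 5*cos(4*u)/4.
Step 3. Substitute back u = y**2: now 5*cos(4*y**2)/4.
Answer: 5*cos(4*y**2)/4.


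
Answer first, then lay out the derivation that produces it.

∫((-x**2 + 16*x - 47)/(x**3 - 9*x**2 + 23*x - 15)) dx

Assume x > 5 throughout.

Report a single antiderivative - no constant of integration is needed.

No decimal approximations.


The answer is log(x - 5) + 2*log(x - 3) - 4*log(x - 1).
Step 1. Decompose ∫((-x**2 + 16*x - 47)/(x**3 - 9*x**2 + 23*x - 15)) dx by partial fractions, (-x**2 + 16*x - 47)/(x**3 - 9*x**2 + 23*x - 15) = -4/(x - 1) + 2/(x - 3) + 1/(x - 5): now ∫(1/(x - 5)) dx + ∫(2/(x - 3)) dx + ∫(-4/(x - 1)) dx.
Step 2. Evaluate the standard form [assuming x > 1]: now -4*log(x - 1) + ∫(1/(x - 5)) dx + ∫(2/(x - 3)) dx.
Step 3. Evaluate the standard form [assuming x > 3]: now 2*log(x - 3) - 4*log(x - 1) + ∫(1/(x - 5)) dx.
Step 4. Evaluate the standard form [assuming x > 5]: now log(x - 5) + 2*log(x - 3) - 4*log(x - 1).
Answer: log(x - 5) + 2*log(x - 3) - 4*log(x - 1).


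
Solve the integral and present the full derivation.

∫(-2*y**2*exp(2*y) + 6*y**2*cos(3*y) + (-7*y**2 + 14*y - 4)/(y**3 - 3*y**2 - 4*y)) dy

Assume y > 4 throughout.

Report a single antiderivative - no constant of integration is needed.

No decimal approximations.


Step 1. Rewrite: now ∫(-2*y**2*exp(2*y)) dy + ∫(6*y**2*cos(3*y)) dy + ∫((-7*y**2 + 14*y - 4)/(y**3 - 3*y**2 - 4*y)) dy.
Step 2. Integrate ∫(-2*y**2*exp(2*y)) dy by parts with u = y**2, dv = (-2*exp(2*y)) dy, so v = -exp(2*y): now -y**2*exp(2*y) + ∫(2*y*exp(2*y)) dy + ∫(6*y**2*cos(3*y)) dy + ∫((-7*y**2 + 14*y - 4)/(y**3 - 3*y**2 - 4*y)) dy.
Step 3. Integrate ∫(2*y*exp(2*y)) dy by parts with u = y, dv = (2*exp(2*y)) dy, so v = exp(2*y): now -y**2*exp(2*y) + y*exp(2*y) + ∫(6*y**2*cos(3*y)) dy + ∫((-7*y**2 + 14*y - 4)/(y**3 - 3*y**2 - 4*y)) dy + ∫(-exp(2*y)) dy.
Step 4. Evaluate the standard form: now -y**2*exp(2*y) + y*exp(2*y) - exp(2*y)/2 + ∫(6*y**2*cos(3*y)) dy + ∫((-7*y**2 + 14*y - 4)/(y**3 - 3*y**2 - 4*y)) dy.
Step 5. Decompose ∫((-7*y**2 + 14*y - 4)/(y**3 - 3*y**2 - 4*y)) dy by partial fractions, (-7*y**2 + 14*y - 4)/(y**3 - 3*y**2 - 4*y) = -5/(y + 1) - 3/(y - 4) + 1/y: now -y**2*exp(2*y) + y*exp(2*y) - exp(2*y)/2 + ∫(1/y) dy + ∫(6*y**2*cos(3*y)) dy + ∫(-3/(y - 4)) dy + ∫(-5/(y + 1)) dy.
Step 6. Evaluate the standard form [assuming y > 0]: now -y**2*exp(2*y) + y*exp(2*y) - exp(2*y)/2 + log(y) + ∫(6*y**2*cos(3*y)) dy + ∫(-3/(y - 4)) dy + ∫(-5/(y + 1)) dy.
Step 7. Evaluate the standard form [assuming y > 4]: now -y**2*exp(2*y) + y*exp(2*y) - exp(2*y)/2 + log(y) - 3*log(y - 4) + ∫(6*y**2*cos(3*y)) dy + ∫(-5/(y + 1)) dy.
Step 8. Evaluate the standard form [assuming y > -1]: now -y**2*exp(2*y) + y*exp(2*y) - exp(2*y)/2 + log(y) - 3*log(y - 4) - 5*log(y + 1) + ∫(6*y**2*cos(3*y)) dy.
Step 9. Integrate ∫(6*y**2*cos(3*y)) dy by parts with u = y**2, dv = (6*cos(3*y)) dy, so v = 2*sin(3*y): now -y**2*exp(2*y) + 2*y**2*sin(3*y) + y*exp(2*y) - exp(2*y)/2 + log(y) - 3*log(y - 4) - 5*log(y + 1) + ∫(-4*y*sin(3*y)) dy.
Step 10. Integrate ∫(-4*y*sin(3*y)) dy by parts with u = y, dv = (-4*sin(3*y)) dy, so v = 4*cos(3*y)/3: now -y**2*exp(2*y) + 2*y**2*sin(3*y) + y*exp(2*y) + 4*y*cos(3*y)/3 - exp(2*y)/2 + log(y) - 3*log(y - 4) - 5*log(y + 1) + ∫(-4*cos(3*y)/3) dy.
Step 11. Evaluate the standard form: now -y**2*exp(2*y) + 2*y**2*sin(3*y) + y*exp(2*y) + 4*y*cos(3*y)/3 - exp(2*y)/2 + log(y) - 3*log(y - 4) - 5*log(y + 1) - 4*sin(3*y)/9.
Answer: -y**2*exp(2*y) + 2*y**2*sin(3*y) + y*exp(2*y) + 4*y*cos(3*y)/3 - exp(2*y)/2 + log(y) - 3*log(y - 4) - 5*log(y + 1) - 4*sin(3*y)/9.


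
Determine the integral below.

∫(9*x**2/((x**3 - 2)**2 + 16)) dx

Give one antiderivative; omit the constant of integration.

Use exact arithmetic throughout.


Answer: 3*atan(x**3/4 - 1/2)/4.


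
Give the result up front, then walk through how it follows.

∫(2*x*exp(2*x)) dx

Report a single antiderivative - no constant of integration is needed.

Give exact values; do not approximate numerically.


The answer is x*exp(2*x) - exp(2*x)/2.
Step 1. Integrate ∫(2*x*exp(2*x)) dx by parts with u = x, dv = (2*exp(2*x)) dx, so v = exp(2*x): now x*exp(2*x) + ∫(-exp(2*x)) dx.
Step 2. Evaluate the standard form: now x*exp(2*x) - exp(2*x)/2.
Answer: x*exp(2*x) - exp(2*x)/2.


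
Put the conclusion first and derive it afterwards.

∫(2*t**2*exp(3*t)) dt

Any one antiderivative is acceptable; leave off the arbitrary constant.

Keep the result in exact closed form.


The answer is 2*t**2*exp(3*t)/3 - 4*t*exp(3*t)/9 + 4*exp(3*t)/27.
Step 1. Integrate ∫(2*t**2*exp(3*t)) dt by parts with u = t**2, dv = (2*exp(3*t)) dt, so v = 2*exp(3*t)/3: now 2*t**2*exp(3*t)/3 + ∫(-4*t*exp(3*t)/3) dt.
Step 2. Integrate ∫(-4*t*exp(3*t)/3) dt by parts with u = t, dv = (-4*exp(3*t)/3) dt, so v = -4*exp(3*t)/9: now 2*t**2*exp(3*t)/3 - 4*t*exp(3*t)/9 + ∫(4*exp(3*t)/9) dt.
Step 3. Evaluate the standard form: now 2*t**2*exp(3*t)/3 - 4*t*exp(3*t)/9 + 4*exp(3*t)/27.
Answer: 2*t**2*exp(3*t)/3 - 4*t*exp(3*t)/9 + 4*exp(3*t)/27.


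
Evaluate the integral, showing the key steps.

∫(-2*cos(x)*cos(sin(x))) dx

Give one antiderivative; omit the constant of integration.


Step 1. Substitute u = sin(x), turning ∫(-2*cos(x)*cos(sin(x))) dx into ∫(-2*cos(u)) du: now ∫(-2*cos(u)) du.
Step 2. Evaluate the standard form: now -2*sin(u).
Step 3. Substitute back u = sin(x): now -2*sin(sin(x)).
Answer: -2*sin(sin(x)).


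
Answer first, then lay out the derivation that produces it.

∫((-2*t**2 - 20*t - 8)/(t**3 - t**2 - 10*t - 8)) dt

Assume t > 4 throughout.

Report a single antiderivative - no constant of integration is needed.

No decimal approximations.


The answer is -4*log(t - 4) - 2*log(t + 1) + 4*log(t + 2).
Step 1. Decompose ∫((-2*t**2 - 20*t - 8)/(t**3 - t**2 - 10*t - 8)) dt by partial fractions, (-2*t**2 - 20*t - 8)/(t**3 - t**2 - 10*t - 8) = 4/(t + 2) - 2/(t + 1) - 4/(t - 4): now ∫(-4/(t - 4)) dt + ∫(-2/(t + 1)) dt + ∫(4/(t + 2)) dt.
Step 2. Evaluate the standard form [assuming t > -1]: now -2*log(t + 1) + ∫(-4/(t - 4)) dt + ∫(4/(t + 2)) dt.
Step 3. Evaluate the standard form [assuming t > 4]: now -4*log(t - 4) - 2*log(t + 1) + ∫(4/(t + 2)) dt.
Step 4. Evaluate the standard form [assuming t > -2]: now -4*log(t - 4) - 2*log(t + 1) + 4*log(t + 2).
Answer: -4*log(t - 4) - 2*log(t + 1) + 4*log(t + 2).


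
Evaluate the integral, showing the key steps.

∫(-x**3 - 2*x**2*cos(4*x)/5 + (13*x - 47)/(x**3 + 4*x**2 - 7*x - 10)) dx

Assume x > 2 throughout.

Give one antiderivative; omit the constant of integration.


Step 1. Rewrite: now ∫(-x**3) dx + ∫(-2*x**2*cos(4*x)/5) dx + ∫((13*x - 47)/(x**3 + 4*x**2 - 7*x - 10)) dx.
Step 2. Decompose ∫((13*x - 47)/(x**3 + 4*x**2 - 7*x - 10)) dx by partial fractions, (13*x - 47)/(x**3 + 4*x**2 - 7*x - 10) = -4/(x + 5) + 5/(x + 1) - 1/(x - 2): now ∫(-x**3) dx + ∫(-2*x**2*cos(4*x)/5) dx + ∫(-1/(x - 2)) dx + ∫(5/(x + 1)) dx + ∫(-4/(x + 5)) dx.
Step 3. Evaluate the standard form [assuming x > -1]: now 5*log(x + 1) + ∫(-x**3) dx + ∫(-2*x**2*cos(4*x)/5) dx + ∫(-1/(x - 2)) dx + ∫(-4/(x + 5)) dx.
Step 4. Evaluate the standard form [assuming x > 2]: now -log(x - 2) + 5*log(x + 1) + ∫(-x**3) dx + ∫(-2*x**2*cos(4*x)/5) dx + ∫(-4/(x + 5)) dx.
Step 5. Evaluate the standard form [assuming x > -5]: now -log(x - 2) + 5*log(x + 1) - 4*log(x + 5) + ∫(-x**3) dx + ∫(-2*x**2*cos(4*x)/5) dx.
Step 6. Integrate ∫(-2*x**2*cos(4*x)/5) dx by parts with u = x**2, dv = (-2*cos(4*x)/5) dx, so v = -sin(4*x)/10: now -x**2*sin(4*x)/10 - log(x - 2) + 5*log(x + 1) - 4*log(x + 5) + ∫(-x**3) dx + ∫(x*sin(4*x)/5) dx.
Step 7. Integrate ∫(x*sin(4*x)/5) dx by parts with u = x, dv = (sin(4*x)/5) dx, so v = -cos(4*x)/20: now -x**2*sin(4*x)/10 - x*cos(4*x)/20 - log(x - 2) + 5*log(x + 1) - 4*log(x + 5) + ∫(-x**3) dx + ∫(cos(4*x)/20) dx.
Step 8. Evaluate the standard form: now -x**2*sin(4*x)/10 - x*cos(4*x)/20 - log(x - 2) + 5*log(x + 1) - 4*log(x + 5) + sin(4*x)/80 + ∫(-x**3) dx.
Step 9. Evaluate the standard form: now -x**4/4 - x**2*sin(4*x)/10 - x*cos(4*x)/20 - log(x - 2) + 5*log(x + 1) - 4*log(x + 5) + sin(4*x)/80.
Answer: -x**4/4 - x**2*sin(4*x)/10 - x*cos(4*x)/20 - log(x - 2) + 5*log(x + 1) - 4*log(x + 5) + sin(4*x)/80.


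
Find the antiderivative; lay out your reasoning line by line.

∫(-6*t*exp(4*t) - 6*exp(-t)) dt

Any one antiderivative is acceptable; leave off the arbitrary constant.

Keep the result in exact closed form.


Step 1. Rewrite: now ∫(-6*t*exp(4*t)) dt + ∫(-6*exp(-t)) dt.
Step 2. Integrate ∫(-6*t*exp(4*t)) dt by parts with u = t, dv = (-6*exp(4*t)) dt, so v = -3*exp(4*t)/2: now -3*t*exp(4*t)/2 + ∫(-6*exp(-t)) dt + ∫(3*exp(4*t)/2) dt.
Step 3. Evaluate the standard form: now -3*t*exp(4*t)/2 + 3*exp(4*t)/8 + ∫(-6*exp(-t)) dt.
Step 4. Evaluate the standard form: now -3*t*exp(4*t)/2 + 3*exp(4*t)/8 + 6*exp(-t).
Answer: -3*t*exp(4*t)/2 + 3*exp(4*t)/8 + 6*exp(-t).


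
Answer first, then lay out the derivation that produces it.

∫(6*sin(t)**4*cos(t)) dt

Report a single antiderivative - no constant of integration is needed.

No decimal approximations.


The answer is 6*sin(t)**5/5.
Step 1. Substitute u = sin(t), turning ∫(6*sin(t)**4*cos(t)) dt into ∫(6*u**4) du: now ∫(6*u**4) du.
Step 2. Evaluate the standard form: now 6*u**5/5.
Step 3. Substitute back u = sin(t): now 6*sin(t)**5/5.
Answer: 6*sin(t)**5/5.


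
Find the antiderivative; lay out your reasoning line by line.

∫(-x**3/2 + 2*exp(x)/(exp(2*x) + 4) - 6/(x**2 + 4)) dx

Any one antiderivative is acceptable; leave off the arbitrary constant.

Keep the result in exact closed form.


Step 1. Rewrite: now ∫(-x**3/2) dx + ∫(2*exp(x)/(exp(2*x) + 4)) dx + ∫(-6/(x**2 + 4)) dx.
Step 2. Evaluate the standard form: now -x**4/8 + ∫(2*exp(x)/(exp(2*x) + 4)) dx + ∫(-6/(x**2 + 4)) dx.
Step 3. Substitute u = exp(x), turning ∫(2*exp(x)/(exp(2*x) + 4)) dx into ∫(2/(u**2 + 4)) du: now -x**4/8 + ∫(2/(u**2 + 4)) du + ∫(-6/(x**2 + 4)) dx.
Step 4. Evaluate the standard form: now -x**4/8 + atan(u/2) + ∫(-6/(x**2 + 4)) dx.
Step 5. Substitute back u = exp(x): now -x**4/8 + atan(exp(x)/2) + ∫(-6/(x**2 + 4)) dx.
Step 6. Evaluate the standard form: now -x**4/8 - 3*atan(x/2) + atan(exp(x)/2).
Answer: -x**4/8 - 3*atan(x/2) + atan(exp(x)/2).


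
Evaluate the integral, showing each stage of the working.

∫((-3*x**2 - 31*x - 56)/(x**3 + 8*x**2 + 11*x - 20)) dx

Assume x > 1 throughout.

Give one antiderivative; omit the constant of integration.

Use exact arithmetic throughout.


Step 1. Decompose ∫((-3*x**2 - 31*x - 56)/(x**3 + 8*x**2 + 11*x - 20)) dx by partial fractions, (-3*x**2 - 31*x - 56)/(x**3 + 8*x**2 + 11*x - 20) = 4/(x + 5) - 4/(x + 4) - 3/(x - 1): now ∫(-3/(x - 1)) dx + ∫(-4/(x + 4)) dx + ∫(4/(x + 5)) dx.
Step 2. Evaluate the standard form [assuming x > 1]: now -3*log(x - 1) + ∫(-4/(x + 4)) dx + ∫(4/(x + 5)) dx.
Step 3. Evaluate the standard form [assuming x > -4]: now -3*log(x - 1) - 4*log(x + 4) + ∫(4/(x + 5)) dx.
Step 4. Evaluate the standard form [assuming x > -5]: now -3*log(x - 1) - 4*log(x + 4) + 4*log(x + 5).
Answer: -3*log(x - 1) - 4*log(x + 4) + 4*log(x + 5).


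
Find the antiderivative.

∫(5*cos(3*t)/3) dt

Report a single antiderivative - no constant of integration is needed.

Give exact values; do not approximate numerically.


Answer: 5*sin(3*t)/9.


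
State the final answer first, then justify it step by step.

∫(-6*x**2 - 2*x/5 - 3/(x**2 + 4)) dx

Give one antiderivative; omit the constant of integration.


The answer is -2*x**3 - x**2/5 - 3*atan(x/2)/2.
Step 1. Rewrite: now ∫(-2*x/5) dx + ∫(-6*x**2) dx + ∫(-3/(x**2 + 4)) dx.
Step 2. Evaluate the standard form: now -2*x**3 + ∫(-2*x/5) dx + ∫(-3/(x**2 + 4)) dx.
Step 3. Evaluate the standard form: now -2*x**3 - 3*atan(x/2)/2 + ∫(-2*x/5) dx.
Step 4. Evaluate the standard form: now -2*x**3 - x**2/5 - 3*atan(x/2)/2.
Answer: -2*x**3 - x**2/5 - 3*atan(x/2)/2.


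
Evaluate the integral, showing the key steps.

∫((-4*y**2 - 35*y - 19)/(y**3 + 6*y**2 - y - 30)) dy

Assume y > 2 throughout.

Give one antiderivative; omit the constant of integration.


Step 1. Decompose ∫((-4*y**2 - 35*y - 19)/(y**3 + 6*y**2 - y - 30)) dy by partial fractions, (-4*y**2 - 35*y - 19)/(y**3 + 6*y**2 - y - 30) = 4/(y + 5) - 5/(y + 3) - 3/(y - 2): now ∫(-3/(y - 2)) dy + ∫(-5/(y + 3)) dy + ∫(4/(y + 5)) dy.
Step 2. Evaluate the standard form [assuming y > -5]: now 4*log(y + 5) + ∫(-3/(y - 2)) dy + ∫(-5/(y + 3)) dy.
Step 3. Evaluate the standard form [assuming y > -3]: now -5*log(y + 3) + 4*log(y + 5) + ∫(-3/(y - 2)) dy.
Step 4. Evaluate the standard form [assuming y > 2]: now -3*log(y - 2) - 5*log(y + 3) + 4*log(y + 5).
Answer: -3*log(y - 2) - 5*log(y + 3) + 4*log(y + 5).


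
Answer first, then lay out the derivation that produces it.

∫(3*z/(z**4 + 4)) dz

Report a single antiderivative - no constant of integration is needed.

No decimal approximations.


The answer is 3*atan(z**2/2)/4.
Step 1. Substitute u = z**2, turning ∫(3*z/(z**4 + 4)) dz into ∫(3/(2*(u**2 + 4))) du: now ∫(3/(2*(u**2 + 4))) du.
Step 2. Evaluate the standard form: now 3*atan(u/2)/4.
Step 3. Substitute back u = z**2: now 3*atan(z**2/2)/4.
Answer: 3*atan(z**2/2)/4.


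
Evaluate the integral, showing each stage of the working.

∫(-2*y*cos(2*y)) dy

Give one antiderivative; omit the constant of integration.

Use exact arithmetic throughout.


Step 1. Integrate ∫(-2*y*cos(2*y)) dy by parts with u = y, dv = (-2*cos(2*y)) dy, so v = -sin(2*y): now -y*sin(2*y) + ∫(sin(2*y)) dy.
Step 2. Evaluate the standard form: now -y*sin(2*y) - cos(2*y)/2.
Answer: -y*sin(2*y) - cos(2*y)/2.


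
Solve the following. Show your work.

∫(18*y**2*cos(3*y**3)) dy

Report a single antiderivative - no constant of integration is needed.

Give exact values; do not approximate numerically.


Step 1. Substitute u = y**3, turning ∫(18*y**2*cos(3*y**3)) dy into ∫(6*cos(3*u)) du: now ∫(6*cos(3*u)) du.
Step 2. Evaluate the standard form: now 2*sin(3*u).
Step 3. Substitute back u = y**3: now 2*sin(3*y**3).
Answer: 2*sin(3*y**3).


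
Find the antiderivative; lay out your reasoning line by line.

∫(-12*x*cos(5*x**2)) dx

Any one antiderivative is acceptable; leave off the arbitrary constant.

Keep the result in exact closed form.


Step 1. Substitute u = x**2, turning ∫(-12*x*cos(5*x**2)) dx into ∫(-6*cos(5*u)) du: now ∫(-6*cos(5*u)) du.
Step 2. Evaluate the standard form: now -6*sin(5*u)/5.
Step 3. Substitute back u = x**2: now -6*sin(5*x**2)/5.
Answer: -6*sin(5*x**2)/5.


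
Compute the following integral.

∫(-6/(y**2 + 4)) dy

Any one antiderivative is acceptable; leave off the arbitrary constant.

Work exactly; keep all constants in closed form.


Answer: -3*atan(y/2).


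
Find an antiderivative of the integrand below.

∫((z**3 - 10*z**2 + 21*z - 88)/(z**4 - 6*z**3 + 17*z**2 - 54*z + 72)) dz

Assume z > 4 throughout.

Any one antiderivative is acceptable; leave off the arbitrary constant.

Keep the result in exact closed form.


Answer: -2*log(z - 4) + 3*log(z - 2) - 2*atan(z/3)/3.


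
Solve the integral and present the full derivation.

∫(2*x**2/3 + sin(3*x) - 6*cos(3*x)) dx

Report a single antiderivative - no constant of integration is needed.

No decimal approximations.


Step 1. Rewrite: now ∫(2*x**2/3) dx + ∫(sin(3*x)) dx + ∫(-6*cos(3*x)) dx.
Step 2. Evaluate the standard form: now -2*sin(3*x) + ∫(2*x**2/3) dx + ∫(sin(3*x)) dx.
Step 3. Evaluate the standard form: now 2*x**3/9 - 2*sin(3*x) + ∫(sin(3*x)) dx.
Step 4. Evaluate the standard form: now 2*x**3/9 - 2*sin(3*x) - cos(3*x)/3.
Answer: 2*x**3/9 - 2*sin(3*x) - cos(3*x)/3.


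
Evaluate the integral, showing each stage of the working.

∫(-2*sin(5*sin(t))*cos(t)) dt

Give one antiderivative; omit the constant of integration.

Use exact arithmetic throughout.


Step 1. Substitute u = sin(t), turning ∫(-2*sin(5*sin(t))*cos(t)) dt into ∫(-2*sin(5*u)) du: now ∫(-2*sin(5*u)) du.
Step 2. Evaluate the standard form: now 2*cos(5*u)/5.
Step 3. Substitute back u = sin(t): now 2*cos(5*sin(t))/5.
Answer: 2*cos(5*sin(t))/5.


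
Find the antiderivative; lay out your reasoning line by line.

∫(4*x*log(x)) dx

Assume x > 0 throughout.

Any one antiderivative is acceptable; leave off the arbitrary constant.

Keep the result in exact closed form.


Step 1. Integrate ∫(4*x*log(x)) dx by parts with u = log(x), dv = (4*x) dx, so v = 2*x**2 [assuming x > 0]: now 2*x**2*log(x) + ∫(-2*x) dx.
Step 2. Evaluate the standard form: now 2*x**2*log(x) - x**2.
Answer: 2*x**2*log(x) - x**2.


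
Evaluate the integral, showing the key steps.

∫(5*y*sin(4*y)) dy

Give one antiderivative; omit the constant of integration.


Step 1. Integrate ∫(5*y*sin(4*y)) dy by parts with u = y, dv = (5*sin(4*y)) dy, so v = -5*cos(4*y)/4: now -5*y*cos(4*y)/4 + ∫(5*cos(4*y)/4) dy.
Step 2. Evaluate the standard form: now -5*y*cos(4*y)/4 + 5*sin(4*y)/16.
Answer: -5*y*cos(4*y)/4 + 5*sin(4*y)/16.


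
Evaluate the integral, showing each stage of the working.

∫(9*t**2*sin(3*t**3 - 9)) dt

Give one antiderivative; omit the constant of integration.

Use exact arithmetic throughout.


Step 1. Substitute u = t**3 - 3, turning ∫(9*t**2*sin(3*t**3 - 9)) dt into ∫(3*sin(3*u)) du: now ∫(3*sin(3*u)) du.
Step 2. Evaluate the standard form: now -cos(3*u).
Step 3. Substitute back u = t**3 - 3: now -cos(3*t**3 - 9).
Answer: -cos(3*t**3 - 9).


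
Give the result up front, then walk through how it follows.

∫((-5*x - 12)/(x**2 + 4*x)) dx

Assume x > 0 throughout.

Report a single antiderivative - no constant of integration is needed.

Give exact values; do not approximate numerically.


The answer is -3*log(x) - 2*log(x + 4).
Step 1. Decompose ∫((-5*x - 12)/(x**2 + 4*x)) dx by partial fractions, (-5*x - 12)/(x**2 + 4*x) = -2/(x + 4) - 3/x: now ∫(-3/x) dx + ∫(-2/(x + 4)) dx.
Step 2. Evaluate the standard form [assuming x > 0]: now -3*log(x) + ∫(-2/(x + 4)) dx.
Step 3. Evaluate the standard form [assuming x > -4]: now -3*log(x) - 2*log(x + 4).
Answer: -3*log(x) - 2*log(x + 4).


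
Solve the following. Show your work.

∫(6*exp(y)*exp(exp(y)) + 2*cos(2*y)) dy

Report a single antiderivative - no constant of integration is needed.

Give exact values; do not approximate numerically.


Step 1. Rewrite: now ∫(6*exp(y)*exp(exp(y))) dy + ∫(2*cos(2*y)) dy.
Step 2. Evaluate the standard form: now sin(2*y) + ∫(6*exp(y)*exp(exp(y))) dy.
Step 3. Substitute u = exp(y), turning ∫(6*exp(y)*exp(exp(y))) dy into ∫(6*exp(u)) du: now sin(2*y) + ∫(6*exp(u)) du.
Step 4. Evaluate the standard form: now 6*exp(u) + sin(2*y).
Step 5. Substitute back u = exp(y): now 6*exp(exp(y)) + sin(2*y).
Answer: 6*exp(exp(y)) + sin(2*y).


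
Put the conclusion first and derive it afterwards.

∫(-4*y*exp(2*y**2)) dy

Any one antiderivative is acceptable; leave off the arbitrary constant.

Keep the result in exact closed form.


The answer is -exp(2*y**2).
Step 1. Substitute u = y**2, turning ∫(-4*y*exp(2*y**2)) dy into ∫(-2*exp(2*u)) du: now ∫(-2*exp(2*u)) du.
Step 2. Evaluate the standard form: now -exp(2*u).
Step 3. Substitute back u = y**2: now -exp(2*y**2).
Answer: -exp(2*y**2).


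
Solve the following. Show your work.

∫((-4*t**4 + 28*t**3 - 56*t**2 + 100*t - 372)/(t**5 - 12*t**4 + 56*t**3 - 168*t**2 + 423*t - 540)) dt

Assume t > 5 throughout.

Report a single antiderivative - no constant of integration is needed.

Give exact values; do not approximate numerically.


Step 1. Decompose ∫((-4*t**4 + 28*t**3 - 56*t**2 + 100*t - 372)/(t**5 - 12*t**4 + 56*t**3 - 168*t**2 + 423*t - 540)) dt by partial fractions, (-4*t**4 + 28*t**3 - 56*t**2 + 100*t - 372)/(t**5 - 12*t**4 + 56*t**3 - 168*t**2 + 423*t - 540) = -4/(t**2 + 9) - 4/(t - 3) + 4/(t - 4) - 4/(t - 5): now ∫(-4/(t - 5)) dt + ∫(4/(t - 4)) dt + ∫(-4/(t - 3)) dt + ∫(-4/(t**2 + 9)) dt.
Step 2. Evaluate the standard form [assuming t > 4]: now 4*log(t - 4) + ∫(-4/(t - 5)) dt + ∫(-4/(t - 3)) dt + ∫(-4/(t**2 + 9)) dt.
Step 3. Evaluate the standard form [assuming t > 5]: now -4*log(t - 5) + 4*log(t - 4) + ∫(-4/(t - 3)) dt + ∫(-4/(t**2 + 9)) dt.
Step 4. Evaluate the standard form [assuming t > 3]: now -4*log(t - 5) + 4*log(t - 4) - 4*log(t - 3) + ∫(-4/(t**2 + 9)) dt.
Step 5. Evaluate the standard form: now -4*log(t - 5) + 4*log(t - 4) - 4*log(t - 3) - 4*atan(t/3)/3.
Answer: -4*log(t - 5) + 4*log(t - 4) - 4*log(t - 3) - 4*atan(t/3)/3.


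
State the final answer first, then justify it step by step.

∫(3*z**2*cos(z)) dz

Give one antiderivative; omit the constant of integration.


The answer is 3*z**2*sin(z) + 6*z*cos(z) - 6*sin(z).
Step 1. Integrate ∫(3*z**2*cos(z)) dz by parts with u = z**2, dv = (3*cos(z)) dz, so v = 3*sin(z): now 3*z**2*sin(z) + ∫(-6*z*sin(z)) dz.
Step 2. Integrate ∫(-6*z*sin(z)) dz by parts with u = z, dv = (-6*sin(z)) dz, so v = 6*cos(z): now 3*z**2*sin(z) + 6*z*cos(z) + ∫(-6*cos(z)) dz.
Step 3. Evaluate the standard form: now 3*z**2*sin(z) + 6*z*cos(z) - 6*sin(z).
Answer: 3*z**2*sin(z) + 6*z*cos(z) - 6*sin(z).


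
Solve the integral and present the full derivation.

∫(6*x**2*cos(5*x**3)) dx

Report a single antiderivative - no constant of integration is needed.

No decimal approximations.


Step 1. Substitute u = x**3, turning ∫(6*x**2*cos(5*x**3)) dx into ∫(2*cos(5*u)) du: now ∫(2*cos(5*u)) du.
Step 2. Evaluate the standard form: now 2*sin(5*u)/5.
Step 3. Substitute back u = x**3: now 2*sin(5*x**3)/5.
Answer: 2*sin(5*x**3)/5.


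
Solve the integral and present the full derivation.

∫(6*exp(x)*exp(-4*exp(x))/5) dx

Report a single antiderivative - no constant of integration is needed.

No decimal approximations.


Step 1. Substitute u = exp(x), turning ∫(6*exp(x)*exp(-4*exp(x))/5) dx into ∫(6*exp(-4*u)/5) du: now ∫(6*exp(-4*u)/5) du.
Step 2. Evaluate the standard form: now -3*exp(-4*u)/10.
Step 3. Substitute back u = exp(x): now -3*exp(-4*exp(x))/10.
Answer: -3*exp(-4*exp(x))/10.


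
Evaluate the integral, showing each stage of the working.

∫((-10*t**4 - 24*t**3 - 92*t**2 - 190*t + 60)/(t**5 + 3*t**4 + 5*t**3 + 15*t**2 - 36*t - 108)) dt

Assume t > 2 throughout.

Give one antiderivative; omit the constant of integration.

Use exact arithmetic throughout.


Step 1. Decompose ∫((-10*t**4 - 24*t**3 - 92*t**2 - 190*t + 60)/(t**5 + 3*t**4 + 5*t**3 + 15*t**2 - 36*t - 108)) dt by partial fractions, (-10*t**4 - 24*t**3 - 92*t**2 - 190*t + 60)/(t**5 + 3*t**4 + 5*t**3 + 15*t**2 - 36*t - 108) = -2/(t**2 + 9) - 4/(t + 3) - 2/(t + 2) - 4/(t - 2): now ∫(-4/(t - 2)) dt + ∫(-2/(t + 2)) dt + ∫(-4/(t + 3)) dt + ∫(-2/(t**2 + 9)) dt.
Step 2. Evaluate the standard form [assuming t > -3]: now -4*log(t + 3) + ∫(-4/(t - 2)) dt + ∫(-2/(t + 2)) dt + ∫(-2/(t**2 + 9)) dt.
Step 3. Evaluate the standard form [assuming t > 2]: now -4*log(t - 2) - 4*log(t + 3) + ∫(-2/(t + 2)) dt + ∫(-2/(t**2 + 9)) dt.
Step 4. Evaluate the standard form [assuming t > -2]: now -4*log(t - 2) - 2*log(t + 2) - 4*log(t + 3) + ∫(-2/(t**2 + 9)) dt.
Step 5. Evaluate the standard form: now -4*log(t - 2) - 2*log(t + 2) - 4*log(t + 3) - 2*atan(t/3)/3.
Answer: -4*log(t - 2) - 2*log(t + 2) - 4*log(t + 3) - 2*atan(t/3)/3.


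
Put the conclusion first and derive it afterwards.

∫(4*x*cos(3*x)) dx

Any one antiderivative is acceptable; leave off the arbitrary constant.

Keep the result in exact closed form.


The answer is 4*x*sin(3*x)/3 + 4*cos(3*x)/9.
Step 1. Integrate ∫(4*x*cos(3*x)) dx by parts with u = x, dv = (4*cos(3*x)) dx, so v = 4*sin(3*x)/3: now 4*x*sin(3*x)/3 + ∫(-4*sin(3*x)/3) dx.
Step 2. Evaluate the standard form: now 4*x*sin(3*x)/3 + 4*cos(3*x)/9.
Answer: 4*x*sin(3*x)/3 + 4*cos(3*x)/9.


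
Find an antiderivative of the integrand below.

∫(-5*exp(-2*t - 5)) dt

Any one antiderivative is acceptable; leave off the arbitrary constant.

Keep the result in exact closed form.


Answer: 5*exp(-2*t - 5)/2.


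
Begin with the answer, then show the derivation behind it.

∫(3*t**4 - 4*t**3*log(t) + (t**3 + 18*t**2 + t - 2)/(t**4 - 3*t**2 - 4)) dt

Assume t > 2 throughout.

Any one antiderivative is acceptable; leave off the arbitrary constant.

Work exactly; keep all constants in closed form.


The answer is 3*t**5/5 - t**4*log(t) + t**4/4 + 4*log(t - 2) - 3*log(t + 2) + 4*atan(t).
Step 1. Rewrite: now ∫(3*t**4) dt + ∫(-4*t**3*log(t)) dt + ∫((t**3 + 18*t**2 + t - 2)/(t**4 - 3*t**2 - 4)) dt.
Step 2. Decompose ∫((t**3 + 18*t**2 + t - 2)/(t**4 - 3*t**2 - 4)) dt by partial fractions, (t**3 + 18*t**2 + t - 2)/(t**4 - 3*t**2 - 4) = 4/(t**2 + 1) - 3/(t + 2) + 4/(t - 2): now ∫(3*t**4) dt + ∫(-4*t**3*log(t)) dt + ∫(4/(t - 2)) dt + ∫(-3/(t + 2)) dt + ∫(4/(t**2 + 1)) dt.
Step 3. Evaluate the standard form [assuming t > 2]: now 4*log(t - 2) + ∫(3*t**4) dt + ∫(-4*t**3*log(t)) dt + ∫(-3/(t + 2)) dt + ∫(4/(t**2 + 1)) dt.
Step 4. Evaluate the standard form [assuming t > -2]: now 4*log(t - 2) - 3*log(t + 2) + ∫(3*t**4) dt + ∫(-4*t**3*log(t)) dt + ∫(4/(t**2 + 1)) dt.
Step 5. Evaluate the standard form: now 4*log(t - 2) - 3*log(t + 2) + 4*atan(t) + ∫(3*t**4) dt + ∫(-4*t**3*log(t)) dt.
Step 6. Integrate ∫(-4*t**3*log(t)) dt by parts with u = log(t), dv = (-4*t**3) dt, so v = -t**4 [assuming t > 0]: now -t**4*log(t) + 4*log(t - 2) - 3*log(t + 2) + 4*atan(t) + ∫(t**3) dt + ∫(3*t**4) dt.
Step 7. Evaluate the standard form: now -t**4*log(t) + t**4/4 + 4*log(t - 2) - 3*log(t + 2) + 4*atan(t) + ∫(3*t**4) dt.
Step 8. Evaluate the standard form: now 3*t**5/5 - t**4*log(t) + t**4/4 + 4*log(t - 2) - 3*log(t + 2) + 4*atan(t).
Answer: 3*t**5/5 - t**4*log(t) + t**4/4 + 4*log(t - 2) - 3*log(t + 2) + 4*atan(t).


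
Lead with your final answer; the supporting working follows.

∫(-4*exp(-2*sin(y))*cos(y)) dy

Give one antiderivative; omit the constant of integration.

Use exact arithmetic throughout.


The answer is 2*exp(-2*sin(y)).
Step 1. Substitute u = sin(y), turning ∫(-4*exp(-2*sin(y))*cos(y)) dy into ∫(-4*exp(-2*u)) du: now ∫(-4*exp(-2*u)) du.
Step 2. Evaluate the standard form: now 2*exp(-2*u).
Step 3. Substitute back u = sin(y): now 2*exp(-2*sin(y)).
Answer: 2*exp(-2*sin(y)).


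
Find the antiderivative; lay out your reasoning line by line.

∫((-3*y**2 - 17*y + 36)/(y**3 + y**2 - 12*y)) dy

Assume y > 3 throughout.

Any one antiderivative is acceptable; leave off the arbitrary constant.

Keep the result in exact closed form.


Step 1. Decompose ∫((-3*y**2 - 17*y + 36)/(y**3 + y**2 - 12*y)) dy by partial fractions, (-3*y**2 - 17*y + 36)/(y**3 + y**2 - 12*y) = 2/(y + 4) - 2/(y - 3) - 3/y: now ∫(-3/y) dy + ∫(-2/(y - 3)) dy + ∫(2/(y + 4)) dy.
Step 2. Evaluate the standard form [assuming y > -4]: now 2*log(y + 4) + ∫(-3/y) dy + ∫(-2/(y - 3)) dy.
Step 3. Evaluate the standard form [assuming y > 0]: now -3*log(y) + 2*log(y + 4) + ∫(-2/(y - 3)) dy.
Step 4. Evaluate the standard form [assuming y > 3]: now -3*log(y) - 2*log(y - 3) + 2*log(y + 4).
Answer: -3*log(y) - 2*log(y - 3) + 2*log(y + 4).


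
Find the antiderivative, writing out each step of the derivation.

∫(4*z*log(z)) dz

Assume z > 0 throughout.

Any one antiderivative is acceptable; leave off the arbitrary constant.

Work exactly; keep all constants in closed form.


Step 1. Integrate ∫(4*z*log(z)) dz by parts with u = log(z), dv = (4*z) dz, so v = 2*z**2 [assuming z > 0]: now 2*z**2*log(z) + ∫(-2*z) dz.
Step 2. Evaluate the standard form: now 2*z**2*log(z) - z**2.
Answer: 2*z**2*log(z) - z**2.


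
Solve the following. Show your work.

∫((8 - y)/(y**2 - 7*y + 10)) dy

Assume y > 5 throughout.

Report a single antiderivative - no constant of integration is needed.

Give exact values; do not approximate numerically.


Step 1. Decompose ∫((8 - y)/(y**2 - 7*y + 10)) dy by partial fractions, (8 - y)/(y**2 - 7*y + 10) = -2/(y - 2) + 1/(y - 5): now ∫(1/(y - 5)) dy + ∫(-2/(y - 2)) dy.
Step 2. Evaluate the standard form [assuming y > 5]: now log(y - 5) + ∫(-2/(y - 2)) dy.
Step 3. Evaluate the standard form [assuming y > 2]: now log(y - 5) - 2*log(y - 2).
Answer: log(y - 5) - 2*log(y - 2).


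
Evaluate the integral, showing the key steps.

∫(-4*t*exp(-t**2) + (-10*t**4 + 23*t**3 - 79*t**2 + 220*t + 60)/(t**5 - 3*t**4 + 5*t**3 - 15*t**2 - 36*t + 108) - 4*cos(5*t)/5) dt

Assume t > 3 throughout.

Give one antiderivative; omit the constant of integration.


Step 1. Rewrite: now ∫(-4*t*exp(-t**2)) dt + ∫((-10*t**4 + 23*t**3 - 79*t**2 + 220*t + 60)/(t**5 - 3*t**4 + 5*t**3 - 15*t**2 - 36*t + 108)) dt + ∫(-4*cos(5*t)/5) dt.
Step 2. Decompose ∫((-10*t**4 + 23*t**3 - 79*t**2 + 220*t + 60)/(t**5 - 3*t**4 + 5*t**3 - 15*t**2 - 36*t + 108)) dt by partial fractions, (-10*t**4 + 23*t**3 - 79*t**2 + 220*t + 60)/(t**5 - 3*t**4 + 5*t**3 - 15*t**2 - 36*t + 108) = -1/(t**2 + 9) - 4/(t + 2) - 4/(t - 2) - 2/(t - 3): now ∫(-4*t*exp(-t**2)) dt + ∫(-2/(t - 3)) dt + ∫(-4/(t - 2)) dt + ∫(-4/(t + 2)) dt + ∫(-1/(t**2 + 9)) dt + ∫(-4*cos(5*t)/5) dt.
Step 3. Evaluate the standard form [assuming t > -2]: now -4*log(t + 2) + ∫(-4*t*exp(-t**2)) dt + ∫(-2/(t - 3)) dt + ∫(-4/(t - 2)) dt + ∫(-1/(t**2 + 9)) dt + ∫(-4*cos(5*t)/5) dt.
Step 4. Evaluate the standard form [assuming t > 3]: now -2*log(t - 3) - 4*log(t + 2) + ∫(-4*t*exp(-t**2)) dt + ∫(-4/(t - 2)) dt + ∫(-1/(t**2 + 9)) dt + ∫(-4*cos(5*t)/5) dt.
Step 5. Evaluate the standard form [assuming t > 2]: now -2*log(t - 3) - 4*log(t - 2) - 4*log(t + 2) + ∫(-4*t*exp(-t**2)) dt + ∫(-1/(t**2 + 9)) dt + ∫(-4*cos(5*t)/5) dt.
Step 6. Evaluate the standard form: now -2*log(t - 3) - 4*log(t - 2) - 4*log(t + 2) - atan(t/3)/3 + ∫(-4*t*exp(-t**2)) dt + ∫(-4*cos(5*t)/5) dt.
Step 7. Evaluate the standard form: now -2*log(t - 3) - 4*log(t - 2) - 4*log(t + 2) - 4*sin(5*t)/25 - atan(t/3)/3 + ∫(-4*t*exp(-t**2)) dt.
Step 8. Substitute u = t**2, turning ∫(-4*t*exp(-t**2)) dt into ∫(-2*exp(-u)) du: now -2*log(t - 3) - 4*log(t - 2) - 4*log(t + 2) - 4*sin(5*t)/25 - atan(t/3)/3 + ∫(-2*exp(-u)) du.
Step 9. Evaluate the standard form: now -2*log(t - 3) - 4*log(t - 2) - 4*log(t + 2) - 4*sin(5*t)/25 - atan(t/3)/3 + 2*exp(-u).
Step 10. Substitute back u = t**2: now -2*log(t - 3) - 4*log(t - 2) - 4*log(t + 2) - 4*sin(5*t)/25 - atan(t/3)/3 + 2*exp(-t**2).
Answer: -2*log(t - 3) - 4*log(t - 2) - 4*log(t + 2) - 4*sin(5*t)/25 - atan(t/3)/3 + 2*exp(-t**2).


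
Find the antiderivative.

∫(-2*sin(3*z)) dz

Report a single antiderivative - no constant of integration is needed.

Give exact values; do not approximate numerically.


Answer: 2*cos(3*z)/3.


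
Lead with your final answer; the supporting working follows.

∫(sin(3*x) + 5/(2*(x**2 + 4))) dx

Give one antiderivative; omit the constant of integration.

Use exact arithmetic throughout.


The answer is -cos(3*x)/3 + 5*atan(x/2)/4.
Step 1. Rewrite: now ∫(5/(2*(x**2 + 4))) dx + ∫(sin(3*x)) dx.
Step 2. Evaluate the standard form: now 5*atan(x/2)/4 + ∫(sin(3*x)) dx.
Step 3. Evaluate the standard form: now -cos(3*x)/3 + 5*atan(x/2)/4.
Answer: -cos(3*x)/3 + 5*atan(x/2)/4.


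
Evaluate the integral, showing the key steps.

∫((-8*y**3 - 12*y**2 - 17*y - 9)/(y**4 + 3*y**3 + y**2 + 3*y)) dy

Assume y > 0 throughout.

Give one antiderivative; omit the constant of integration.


Step 1. Decompose ∫((-8*y**3 - 12*y**2 - 17*y - 9)/(y**4 + 3*y**3 + y**2 + 3*y)) dy by partial fractions, (-8*y**3 - 12*y**2 - 17*y - 9)/(y**4 + 3*y**3 + y**2 + 3*y) = -3/(y**2 + 1) - 5/(y + 3) - 3/y: now ∫(-3/y) dy + ∫(-5/(y + 3)) dy + ∫(-3/(y**2 + 1)) dy.
Step 2. Evaluate the standard form [assuming y > 0]: now -3*log(y) + ∫(-5/(y + 3)) dy + ∫(-3/(y**2 + 1)) dy.
Step 3. Evaluate the standard form [assuming y > -3]: now -3*log(y) - 5*log(y + 3) + ∫(-3/(y**2 + 1)) dy.
Step 4. Evaluate the standard form: now -3*log(y) - 5*log(y + 3) - 3*atan(y).
Answer: -3*log(y) - 5*log(y + 3) - 3*atan(y).


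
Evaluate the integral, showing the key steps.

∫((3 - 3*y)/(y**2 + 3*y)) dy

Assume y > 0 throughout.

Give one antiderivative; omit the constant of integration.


Step 1. Decompose ∫((3 - 3*y)/(y**2 + 3*y)) dy by partial fractions, (3 - 3*y)/(y**2 + 3*y) = -4/(y + 3) + 1/y: now ∫(1/y) dy + ∫(-4/(y + 3)) dy.
Step 2. Evaluate the standard form [assuming y > -3]: now -4*log(y + 3) + ∫(1/y) dy.
Step 3. Evaluate the standard form [assuming y > 0]: now log(y) - 4*log(y + 3).
Answer: log(y) - 4*log(y + 3).


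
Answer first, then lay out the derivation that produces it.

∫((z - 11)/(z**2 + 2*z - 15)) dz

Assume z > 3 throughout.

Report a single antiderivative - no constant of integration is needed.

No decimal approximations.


The answer is -log(z - 3) + 2*log(z + 5).
Step 1. Decompose ∫((z - 11)/(z**2 + 2*z - 15)) dz by partial fractions, (z - 11)/(z**2 + 2*z - 15) = 2/(z + 5) - 1/(z - 3): now ∫(-1/(z - 3)) dz + ∫(2/(z + 5)) dz.
Step 2. Evaluate the standard form [assuming z > -5]: now 2*log(z + 5) + ∫(-1/(z - 3)) dz.
Step 3. Evaluate the standard form [assuming z > 3]: now -log(z - 3) + 2*log(z + 5).
Answer: -log(z - 3) + 2*log(z + 5).


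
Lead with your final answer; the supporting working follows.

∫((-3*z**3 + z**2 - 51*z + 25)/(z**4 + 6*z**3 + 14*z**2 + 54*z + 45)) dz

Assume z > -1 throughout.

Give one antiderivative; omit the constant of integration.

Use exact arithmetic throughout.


The answer is 2*log(z + 1) - 5*log(z + 5) - 4*atan(z/3)/3.
Step 1. Decompose ∫((-3*z**3 + z**2 - 51*z + 25)/(z**4 + 6*z**3 + 14*z**2 + 54*z + 45)) dz by partial fractions, (-3*z**3 + z**2 - 51*z + 25)/(z**4 + 6*z**3 + 14*z**2 + 54*z + 45) = -4/(z**2 + 9) - 5/(z + 5) + 2/(z + 1): now ∫(2/(z + 1)) dz + ∫(-5/(z + 5)) dz + ∫(-4/(z**2 + 9)) dz.
Step 2. Evaluate the standard form [assuming z > -5]: now -5*log(z + 5) + ∫(2/(z + 1)) dz + ∫(-4/(z**2 + 9)) dz.
Step 3. Evaluate the standard form [assuming z > -1]: now 2*log(z + 1) - 5*log(z + 5) + ∫(-4/(z**2 + 9)) dz.
Step 4. Evaluate the standard form: now 2*log(z + 1) - 5*log(z + 5) - 4*atan(z/3)/3.
Answer: 2*log(z + 1) - 5*log(z + 5) - 4*atan(z/3)/3.
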